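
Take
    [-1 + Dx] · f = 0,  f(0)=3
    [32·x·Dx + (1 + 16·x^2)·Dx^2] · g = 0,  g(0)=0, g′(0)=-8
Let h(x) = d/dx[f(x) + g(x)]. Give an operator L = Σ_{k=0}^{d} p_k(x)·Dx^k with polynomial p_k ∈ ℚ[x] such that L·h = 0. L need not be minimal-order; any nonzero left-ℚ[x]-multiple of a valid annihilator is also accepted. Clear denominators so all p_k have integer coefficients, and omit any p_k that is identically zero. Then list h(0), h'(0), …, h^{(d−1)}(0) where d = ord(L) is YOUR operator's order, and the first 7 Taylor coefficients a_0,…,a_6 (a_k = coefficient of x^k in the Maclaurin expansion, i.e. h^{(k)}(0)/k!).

L = (32 - 32·x - 1536·x^2 - 512·x^3) + (-33 + 1504·x^2 - 256·x^4)·Dx + (1 + 32·x + 32·x^2 + 512·x^3 + 256·x^4)·Dx^2  (order 2).
h: a_k = -5, 3, 259/2, 1/2, -16383/8, 1/40, 7864321/240, …
ICs: h(0) = -5, h′(0) = 3.

f: a_k = 3, 3, 3/2, 1/2, 1/8, 1/40, 1/240, …
g: a_k = 0, -8, 0, 128/3, 0, -2048/5, 0, …
Sum ⇒ L₀ = lclm(L_f,L_g) in ℚ(x)⟨Dx⟩.
h=h₀': d/dx-closure on L₀ ⇒ L.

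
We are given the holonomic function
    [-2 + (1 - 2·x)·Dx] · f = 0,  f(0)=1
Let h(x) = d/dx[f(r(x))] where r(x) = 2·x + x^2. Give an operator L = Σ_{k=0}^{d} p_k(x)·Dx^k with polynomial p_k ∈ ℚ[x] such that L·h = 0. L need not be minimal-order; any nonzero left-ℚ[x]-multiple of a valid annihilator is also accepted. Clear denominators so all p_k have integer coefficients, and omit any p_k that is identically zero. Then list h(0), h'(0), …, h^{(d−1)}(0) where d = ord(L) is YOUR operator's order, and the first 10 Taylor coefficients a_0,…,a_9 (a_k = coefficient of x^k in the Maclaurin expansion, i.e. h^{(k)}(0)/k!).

f: a_k = 1, 2, 4, 8, 16, 32, 64, 128, 256, 512, …
f∘r: x↦r, Dx↦Dx/r' in L_f ⇒ L₀.
h=h₀': d/dx-closure on L₀ ⇒ L.
L = (9 + 12·x + 6·x^2) + (-1 + 3·x + 6·x^2 + 2·x^3)·Dx  (order 1).
h: a_k = 4, 36, 240, 1424, 7920, 42288, 219520, 1116288, 5587776, 27625280, …
ICs: h(0) = 4.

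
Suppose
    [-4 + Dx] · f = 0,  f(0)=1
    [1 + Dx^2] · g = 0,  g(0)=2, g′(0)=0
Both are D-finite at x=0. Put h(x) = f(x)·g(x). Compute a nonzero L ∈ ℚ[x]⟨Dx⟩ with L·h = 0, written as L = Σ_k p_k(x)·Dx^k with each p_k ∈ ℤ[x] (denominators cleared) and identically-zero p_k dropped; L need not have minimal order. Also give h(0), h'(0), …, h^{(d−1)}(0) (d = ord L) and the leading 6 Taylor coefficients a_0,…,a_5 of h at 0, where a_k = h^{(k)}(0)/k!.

L = 17 - 8·Dx + Dx^2  (order 2).
h: a_k = 2, 8, 15, 52/3, 161/12, 101/15, …
ICs: h(0) = 2, h′(0) = 8.

f: a_k = 1, 4, 8, 32/3, 32/3, 128/15, …
g: a_k = 2, 0, -1, 0, 1/12, 0, …
f·g: L₀ = L_f ⊗_s L_g, ord ≤ 1·2.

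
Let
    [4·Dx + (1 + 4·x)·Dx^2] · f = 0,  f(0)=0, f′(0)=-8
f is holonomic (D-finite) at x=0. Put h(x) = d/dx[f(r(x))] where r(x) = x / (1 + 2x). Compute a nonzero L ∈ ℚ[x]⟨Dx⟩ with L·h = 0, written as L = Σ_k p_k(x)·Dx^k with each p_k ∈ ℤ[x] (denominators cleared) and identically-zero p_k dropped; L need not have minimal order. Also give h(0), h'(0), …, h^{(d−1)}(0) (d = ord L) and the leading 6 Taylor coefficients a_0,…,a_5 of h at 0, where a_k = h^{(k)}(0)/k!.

f: a_k = 0, -8, 16, -128/3, 128, -2048/5, …
f∘r: x↦r, Dx↦Dx/r' in L_f ⇒ L₀.
Derive L from L₀ (diff closure).
L = (8 + 24·x) + (1 + 8·x + 12·x^2)·Dx  (order 1).
h: a_k = -8, 64, -416, 2560, -15488, 93184, …
ICs: h(0) = -8.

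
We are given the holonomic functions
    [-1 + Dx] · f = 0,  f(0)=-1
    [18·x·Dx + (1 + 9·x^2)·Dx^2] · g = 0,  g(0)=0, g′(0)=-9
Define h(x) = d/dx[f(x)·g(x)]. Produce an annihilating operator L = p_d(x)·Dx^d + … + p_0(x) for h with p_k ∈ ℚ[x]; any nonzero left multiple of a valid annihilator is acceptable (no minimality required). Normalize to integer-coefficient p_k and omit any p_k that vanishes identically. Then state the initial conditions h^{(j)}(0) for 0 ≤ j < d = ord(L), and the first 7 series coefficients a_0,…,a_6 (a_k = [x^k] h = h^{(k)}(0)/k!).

f: a_k = -1, -1, -1/2, -1/6, -1/24, -1/120, -1/720, …
g: a_k = 0, -9, 0, 27, 0, -729/5, 0, …
h₀=f·g: eliminate ⇒ L₀, order ≤ 1·2.
h₀' ⇒ L via d/dx closure of L₀.
L = (-17 - 36·x + 504·x^2 - 324·x^3 + 81·x^4) + (16 + 54·x - 522·x^2 + 486·x^3 - 162·x^4)·Dx + (1 - 18·x + 18·x^2 - 162·x^3 + 81·x^4)·Dx^2  (order 2).
h: a_k = 9, 18, -135/2, -102, 5307/8, 3393/4, -484679/80, …
ICs: h(0) = 9, h′(0) = 18.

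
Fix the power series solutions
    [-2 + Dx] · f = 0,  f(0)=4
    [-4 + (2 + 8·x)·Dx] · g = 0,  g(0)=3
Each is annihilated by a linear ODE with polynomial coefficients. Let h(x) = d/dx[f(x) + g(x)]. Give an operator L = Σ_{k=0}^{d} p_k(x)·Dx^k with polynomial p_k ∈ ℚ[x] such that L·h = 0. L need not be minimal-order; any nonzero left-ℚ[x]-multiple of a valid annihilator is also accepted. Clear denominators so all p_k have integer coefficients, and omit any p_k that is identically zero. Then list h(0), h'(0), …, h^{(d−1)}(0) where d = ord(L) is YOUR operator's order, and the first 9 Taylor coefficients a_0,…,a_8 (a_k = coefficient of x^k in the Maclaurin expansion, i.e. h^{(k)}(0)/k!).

f: a_k = 4, 8, 8, 16/3, 8/3, 16/15, 16/45, 32/315, 8/315, …
g: a_k = 3, 6, -6, 12, -30, 84, -252, 792, -2574, …
L₀ := lclm(L_f,L_g); ord L₀ ≤ 1+1.
h=h₀': d/dx-closure on L₀ ⇒ L.
L = (-8 - 8·x) + (2 - 8·x - 16·x^2)·Dx + (1 + 6·x + 8·x^2)·Dx^2  (order 2).
h: a_k = 14, 4, 52, -328/3, 1276/3, -22648/15, 249512/45, -6486416/315, 24324316/315, …
ICs: h(0) = 14, h′(0) = 4.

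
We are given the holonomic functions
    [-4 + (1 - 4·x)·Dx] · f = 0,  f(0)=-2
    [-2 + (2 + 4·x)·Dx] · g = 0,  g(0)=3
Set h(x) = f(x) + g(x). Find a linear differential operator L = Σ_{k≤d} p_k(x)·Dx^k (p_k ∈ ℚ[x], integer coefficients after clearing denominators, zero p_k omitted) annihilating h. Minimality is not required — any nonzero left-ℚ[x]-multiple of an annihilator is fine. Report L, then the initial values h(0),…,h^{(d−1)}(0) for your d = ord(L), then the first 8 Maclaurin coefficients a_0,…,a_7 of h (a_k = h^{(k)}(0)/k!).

f: a_k = -2, -8, -32, -128, -512, -2048, -8192, -32768, …
g: a_k = 3, 3, -3/2, 3/2, -15/8, 21/8, -63/16, 99/16, …
Sum ⇒ L₀ = lclm(L_f,L_g) in ℚ(x)⟨Dx⟩.
L = (-12 - 16·x) + (11 + 40·x + 48·x^2)·Dx + (-1 - 2·x + 16·x^2 + 32·x^3)·Dx^2  (order 2).
h: a_k = 1, -5, -67/2, -253/2, -4111/8, -16363/8, -131135/16, -524189/16, …
ICs: h(0) = 1, h′(0) = -5.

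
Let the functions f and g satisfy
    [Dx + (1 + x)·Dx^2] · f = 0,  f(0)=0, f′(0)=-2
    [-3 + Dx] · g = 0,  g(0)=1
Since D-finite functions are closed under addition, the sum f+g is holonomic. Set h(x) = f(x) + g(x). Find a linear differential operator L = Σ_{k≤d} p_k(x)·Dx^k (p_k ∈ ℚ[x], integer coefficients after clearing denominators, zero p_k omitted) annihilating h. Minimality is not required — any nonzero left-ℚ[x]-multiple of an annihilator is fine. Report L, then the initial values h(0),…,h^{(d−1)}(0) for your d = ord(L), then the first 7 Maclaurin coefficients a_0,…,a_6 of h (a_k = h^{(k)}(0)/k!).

f: a_k = 0, -2, 1, -2/3, 1/2, -2/5, 1/3, …
g: a_k = 1, 3, 9/2, 9/2, 27/8, 81/40, 81/80, …
Weyl lclm of L_f,L_g ⇒ L₀ (ord ≤ 3).
L = (-15 - 9·x)·Dx + (-7 - 18·x - 9·x^2)·Dx^2 + (4 + 7·x + 3·x^2)·Dx^3  (order 3).
h: a_k = 1, 1, 11/2, 23/6, 31/8, 13/8, 323/240, …
ICs: h(0) = 1, h′(0) = 1, h′′(0) = 11.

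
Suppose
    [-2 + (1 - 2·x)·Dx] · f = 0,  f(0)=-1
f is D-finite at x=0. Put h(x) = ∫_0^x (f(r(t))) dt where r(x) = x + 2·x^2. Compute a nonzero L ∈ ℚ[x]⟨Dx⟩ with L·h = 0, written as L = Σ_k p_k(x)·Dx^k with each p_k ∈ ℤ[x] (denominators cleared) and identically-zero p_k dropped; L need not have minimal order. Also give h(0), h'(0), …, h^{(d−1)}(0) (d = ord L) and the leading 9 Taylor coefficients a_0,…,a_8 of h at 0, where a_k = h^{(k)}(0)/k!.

f: a_k = -1, -2, -4, -8, -16, -32, -64, -128, -256, …
Change of var in L_f (x↦r) gives L₀.
h=∫₀ˣh₀: take L = L₀·Dx.
L = (2 + 8·x)·Dx + (-1 + 2·x + 4·x^2)·Dx^2  (order 2).
h: a_k = 0, -1, -1, -8/3, -6, -16, -128/3, -832/7, -336, …
ICs: h(0) = 0, h′(0) = -1.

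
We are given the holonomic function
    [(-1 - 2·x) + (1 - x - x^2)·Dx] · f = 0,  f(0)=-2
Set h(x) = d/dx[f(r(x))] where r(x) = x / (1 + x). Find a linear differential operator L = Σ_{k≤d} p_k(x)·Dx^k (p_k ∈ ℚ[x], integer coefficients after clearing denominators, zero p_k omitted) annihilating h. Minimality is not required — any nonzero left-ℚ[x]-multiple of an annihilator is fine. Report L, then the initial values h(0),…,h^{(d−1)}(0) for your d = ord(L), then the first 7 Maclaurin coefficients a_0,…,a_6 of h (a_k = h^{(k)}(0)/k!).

L = (2 + 6·x + 12·x^2 + 6·x^3) + (-1 - 5·x - 6·x^2 + x^3 + 3·x^4)·Dx  (order 1).
h: a_k = -2, -4, 0, -8, 10, -24, 42, …
ICs: h(0) = -2.

f: a_k = -2, -2, -4, -6, -10, -16, -26, …
Substitute x→r, Dx→(1/r')Dx; clear ⇒ L₀.
h=h₀': d/dx-closure on L₀ ⇒ L.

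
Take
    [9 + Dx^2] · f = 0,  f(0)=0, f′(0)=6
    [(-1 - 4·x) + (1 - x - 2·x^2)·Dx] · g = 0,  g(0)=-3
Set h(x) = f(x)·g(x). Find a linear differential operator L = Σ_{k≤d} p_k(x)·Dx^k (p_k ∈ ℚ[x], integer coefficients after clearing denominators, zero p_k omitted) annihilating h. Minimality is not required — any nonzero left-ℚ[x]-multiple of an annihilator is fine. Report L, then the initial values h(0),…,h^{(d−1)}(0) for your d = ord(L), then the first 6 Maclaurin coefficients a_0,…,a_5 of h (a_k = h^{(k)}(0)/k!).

L = (-5 + 9·x + 18·x^2) + (2 + 8·x)·Dx + (-1 + x + 2·x^2)·Dx^2  (order 2).
h: a_k = 0, -18, -18, -27, -63, -2583/20, …
ICs: h(0) = 0, h′(0) = -18.

f: a_k = 0, 6, 0, -9, 0, 81/20, …
g: a_k = -3, -3, -9, -15, -33, -63, …
h₀=f·g: eliminate ⇒ L₀, order ≤ 2·1.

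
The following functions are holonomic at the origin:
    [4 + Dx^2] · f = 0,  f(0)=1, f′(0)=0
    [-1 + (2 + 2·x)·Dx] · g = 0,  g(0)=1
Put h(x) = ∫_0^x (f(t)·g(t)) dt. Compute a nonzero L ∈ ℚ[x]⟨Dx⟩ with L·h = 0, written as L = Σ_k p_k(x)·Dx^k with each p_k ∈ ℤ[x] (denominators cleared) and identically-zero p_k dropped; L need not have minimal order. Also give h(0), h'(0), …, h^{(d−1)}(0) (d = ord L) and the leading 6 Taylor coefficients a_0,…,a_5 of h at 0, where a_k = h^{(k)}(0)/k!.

f: a_k = 1, 0, -2, 0, 2/3, 0, …
g: a_k = 1, 1/2, -1/8, 1/16, -5/128, 7/256, …
Sym-product of L_f,L_g gives L₀ (≤ ord 2).
∫: right-multiply L₀ by Dx.
L = (19 + 32·x + 16·x^2)·Dx + (-4 - 4·x)·Dx^2 + (4 + 8·x + 4·x^2)·Dx^3  (order 3).
h: a_k = 0, 1, 1/4, -17/24, -15/64, 337/1920, …
ICs: h(0) = 0, h′(0) = 1, h′′(0) = 1/2.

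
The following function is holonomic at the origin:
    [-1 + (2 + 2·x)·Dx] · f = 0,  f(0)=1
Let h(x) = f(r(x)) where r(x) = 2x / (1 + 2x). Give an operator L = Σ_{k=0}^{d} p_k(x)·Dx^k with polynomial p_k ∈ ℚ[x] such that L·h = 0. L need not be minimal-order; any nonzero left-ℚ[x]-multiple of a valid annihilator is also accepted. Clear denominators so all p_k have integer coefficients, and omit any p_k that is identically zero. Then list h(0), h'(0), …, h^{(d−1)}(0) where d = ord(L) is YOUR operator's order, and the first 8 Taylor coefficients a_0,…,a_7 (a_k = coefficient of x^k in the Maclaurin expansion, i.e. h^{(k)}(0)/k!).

f: a_k = 1, 1/2, -1/8, 1/16, -5/128, 7/256, -21/1024, 33/2048, …
Change of var in L_f (x↦r) gives L₀.
L = -1 + (1 + 6·x + 8·x^2)·Dx  (order 1).
h: a_k = 1, 1, -5/2, 13/2, -141/8, 399/8, -2353/16, 7205/16, …
ICs: h(0) = 1.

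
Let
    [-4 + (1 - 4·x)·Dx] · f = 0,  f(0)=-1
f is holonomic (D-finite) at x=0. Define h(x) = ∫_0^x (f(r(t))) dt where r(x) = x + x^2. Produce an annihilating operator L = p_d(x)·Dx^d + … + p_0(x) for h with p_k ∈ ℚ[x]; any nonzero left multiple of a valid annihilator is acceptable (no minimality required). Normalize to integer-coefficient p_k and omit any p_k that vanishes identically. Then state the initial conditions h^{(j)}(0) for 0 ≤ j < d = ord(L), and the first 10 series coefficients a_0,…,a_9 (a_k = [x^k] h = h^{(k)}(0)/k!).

f: a_k = -1, -4, -16, -64, -256, -1024, -4096, -16384, -65536, -262144, …
L₀ from L_f via x↦r, Dx↦r'^{-1}Dx.
Integrate: L := L₀·Dx.
L = (4 + 8·x)·Dx + (-1 + 4·x + 4·x^2)·Dx^2  (order 2).
h: a_k = 0, -1, -2, -20/3, -24, -464/5, -1120/3, -10816/7, -6528, -252160/9, …
ICs: h(0) = 0, h′(0) = -1.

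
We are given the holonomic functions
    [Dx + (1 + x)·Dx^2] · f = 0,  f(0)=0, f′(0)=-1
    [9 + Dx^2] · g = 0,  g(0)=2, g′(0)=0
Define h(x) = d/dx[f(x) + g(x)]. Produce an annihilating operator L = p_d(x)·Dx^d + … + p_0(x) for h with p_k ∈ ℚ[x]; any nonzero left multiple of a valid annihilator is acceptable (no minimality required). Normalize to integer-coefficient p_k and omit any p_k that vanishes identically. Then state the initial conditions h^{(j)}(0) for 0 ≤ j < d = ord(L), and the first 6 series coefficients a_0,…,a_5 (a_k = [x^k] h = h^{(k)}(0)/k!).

f: a_k = 0, -1, 1/2, -1/3, 1/4, -1/5, …
g: a_k = 2, 0, -9, 0, 27/4, 0, …
f+g: L₀ = lclm(L_f,L_g), ord ≤ 2+2.
Derive L from L₀ (diff closure).
L = (135 + 162·x + 81·x^2) + (99 + 261·x + 243·x^2 + 81·x^3)·Dx + (15 + 18·x + 9·x^2)·Dx^2 + (11 + 29·x + 27·x^2 + 9·x^3)·Dx^3  (order 3).
h: a_k = -1, -17, -1, 28, -1, -223/20, …
ICs: h(0) = -1, h′(0) = -17, h′′(0) = -2.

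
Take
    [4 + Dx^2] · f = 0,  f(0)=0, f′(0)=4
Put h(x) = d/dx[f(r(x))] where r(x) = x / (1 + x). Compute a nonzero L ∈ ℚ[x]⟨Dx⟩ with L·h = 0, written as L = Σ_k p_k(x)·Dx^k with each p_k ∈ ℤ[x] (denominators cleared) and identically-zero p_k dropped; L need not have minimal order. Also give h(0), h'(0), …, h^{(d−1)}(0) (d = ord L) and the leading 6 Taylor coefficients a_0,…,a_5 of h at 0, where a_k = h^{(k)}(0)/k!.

L = (10 + 12·x + 6·x^2) + (6 + 18·x + 18·x^2 + 6·x^3)·Dx + (1 + 4·x + 6·x^2 + 4·x^3 + x^4)·Dx^2  (order 2).
h: a_k = 4, -8, 4, 16, -172/3, 120, …
ICs: h(0) = 4, h′(0) = -8.

f: a_k = 0, 4, 0, -8/3, 0, 8/15, …
f∘r: x↦r, Dx↦Dx/r' in L_f ⇒ L₀.
h=h₀': d/dx-closure on L₀ ⇒ L.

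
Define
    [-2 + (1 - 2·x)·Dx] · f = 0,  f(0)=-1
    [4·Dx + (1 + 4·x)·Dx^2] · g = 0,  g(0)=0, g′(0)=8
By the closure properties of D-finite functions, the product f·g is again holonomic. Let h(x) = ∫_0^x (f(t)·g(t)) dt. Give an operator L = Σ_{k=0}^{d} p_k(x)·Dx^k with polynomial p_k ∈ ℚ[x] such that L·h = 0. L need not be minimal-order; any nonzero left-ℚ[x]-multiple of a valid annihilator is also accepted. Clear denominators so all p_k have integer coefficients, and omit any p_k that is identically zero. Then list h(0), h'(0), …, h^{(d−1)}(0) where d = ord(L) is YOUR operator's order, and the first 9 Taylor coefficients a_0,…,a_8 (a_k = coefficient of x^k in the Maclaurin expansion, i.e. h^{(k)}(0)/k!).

L = 8·Dx + 24·x·Dx^2 + (-1 - 2·x + 8·x^2)·Dx^3  (order 3).
h: a_k = 0, 0, -4, 0, -32/3, 128/15, -2432/45, 512/5, -14208/35, …
ICs: h(0) = 0, h′(0) = 0, h′′(0) = -8.

f: a_k = -1, -2, -4, -8, -16, -32, -64, -128, -256, …
g: a_k = 0, 8, -16, 128/3, -128, 2048/5, -4096/3, 32768/7, -16384, …
Sym-product of L_f,L_g gives L₀ (≤ ord 2).
Integrate: L := L₀·Dx.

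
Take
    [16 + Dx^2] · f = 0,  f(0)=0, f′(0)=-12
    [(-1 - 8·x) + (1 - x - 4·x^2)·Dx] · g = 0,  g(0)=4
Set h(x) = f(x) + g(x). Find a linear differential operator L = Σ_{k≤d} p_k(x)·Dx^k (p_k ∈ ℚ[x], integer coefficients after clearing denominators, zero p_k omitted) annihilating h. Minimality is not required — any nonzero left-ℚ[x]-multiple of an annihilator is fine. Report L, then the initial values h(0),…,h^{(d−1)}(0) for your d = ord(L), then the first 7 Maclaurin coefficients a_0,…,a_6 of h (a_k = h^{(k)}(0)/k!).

L = (-560 - 4608·x - 1664·x^2 - 6144·x^3 - 10240·x^4 - 16384·x^5) + (208 - 272·x - 896·x^2 + 1408·x^3 + 1536·x^4 - 6144·x^5 - 8192·x^6)·Dx + (-35 - 288·x - 104·x^2 - 384·x^3 - 640·x^4 - 1024·x^5)·Dx^2 + (13 - 17·x - 56·x^2 + 88·x^3 + 96·x^4 - 384·x^5 - 512·x^6)·Dx^3  (order 3).
h: a_k = 4, -8, 20, 68, 116, 1172/5, 724, …
ICs: h(0) = 4, h′(0) = -8, h′′(0) = 40.

f: a_k = 0, -12, 0, 32, 0, -128/5, 0, …
g: a_k = 4, 4, 20, 36, 116, 260, 724, …
Weyl lclm of L_f,L_g ⇒ L₀ (ord ≤ 3).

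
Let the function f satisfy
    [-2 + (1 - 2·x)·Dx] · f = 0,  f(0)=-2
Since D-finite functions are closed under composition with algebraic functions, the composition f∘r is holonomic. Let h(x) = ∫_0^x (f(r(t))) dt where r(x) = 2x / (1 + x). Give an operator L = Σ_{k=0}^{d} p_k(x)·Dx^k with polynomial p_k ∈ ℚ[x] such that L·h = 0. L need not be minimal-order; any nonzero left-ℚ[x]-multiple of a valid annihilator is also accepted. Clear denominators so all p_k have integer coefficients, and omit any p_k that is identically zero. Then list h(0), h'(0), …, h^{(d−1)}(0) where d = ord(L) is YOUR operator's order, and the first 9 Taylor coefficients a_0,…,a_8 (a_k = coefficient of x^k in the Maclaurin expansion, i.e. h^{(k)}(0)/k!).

f: a_k = -2, -4, -8, -16, -32, -64, -128, -256, -512, …
f∘r: x↦r, Dx↦Dx/r' in L_f ⇒ L₀.
h=∫h₀ ⇒ L = L₀·Dx.
L = 4·Dx + (-1 + 2·x + 3·x^2)·Dx^2  (order 2).
h: a_k = 0, -2, -4, -8, -18, -216/5, -108, -1944/7, -729, …
ICs: h(0) = 0, h′(0) = -2.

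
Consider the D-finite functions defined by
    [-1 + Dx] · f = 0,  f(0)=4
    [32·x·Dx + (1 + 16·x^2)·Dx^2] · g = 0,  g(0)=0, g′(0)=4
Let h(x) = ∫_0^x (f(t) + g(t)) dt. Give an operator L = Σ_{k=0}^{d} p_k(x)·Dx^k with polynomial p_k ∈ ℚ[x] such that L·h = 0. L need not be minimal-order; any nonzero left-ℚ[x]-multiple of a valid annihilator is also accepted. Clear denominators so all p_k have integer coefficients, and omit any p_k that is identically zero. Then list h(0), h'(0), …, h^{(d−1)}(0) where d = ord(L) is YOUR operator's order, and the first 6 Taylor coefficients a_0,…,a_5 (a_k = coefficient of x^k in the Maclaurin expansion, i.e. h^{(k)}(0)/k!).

f: a_k = 4, 4, 2, 2/3, 1/6, 1/30, …
g: a_k = 0, 4, 0, -64/3, 0, 1024/5, …
h₀=f+g: left-lcm gives L₀, ord ≤ 3.
∫: right-multiply L₀ by Dx.
L = (32 - 32·x - 1536·x^2 - 512·x^3)·Dx^2 + (-33 + 1504·x^2 - 256·x^4)·Dx^3 + (1 + 32·x + 32·x^2 + 512·x^3 + 256·x^4)·Dx^4  (order 4).
h: a_k = 0, 4, 4, 2/3, -31/6, 1/30, …
ICs: h(0) = 0, h′(0) = 4, h′′(0) = 8, h′′′(0) = 4.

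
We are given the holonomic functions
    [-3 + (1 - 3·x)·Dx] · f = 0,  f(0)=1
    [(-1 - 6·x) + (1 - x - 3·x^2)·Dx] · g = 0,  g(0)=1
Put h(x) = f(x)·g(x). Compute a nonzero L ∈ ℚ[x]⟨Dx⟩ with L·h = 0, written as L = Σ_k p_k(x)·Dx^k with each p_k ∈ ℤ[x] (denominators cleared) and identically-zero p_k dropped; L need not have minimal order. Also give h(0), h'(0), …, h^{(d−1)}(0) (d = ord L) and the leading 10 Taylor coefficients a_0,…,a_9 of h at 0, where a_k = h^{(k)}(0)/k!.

f: a_k = 1, 3, 9, 27, 81, 243, 729, 2187, 6561, 19683, …
g: a_k = 1, 1, 4, 7, 19, 40, 97, 217, 508, 1159, …
h₀=f·g: eliminate ⇒ L₀, order ≤ 1·1.
L = (-4 + 27·x^2) + (1 - 4·x + 9·x^3)·Dx  (order 1).
h: a_k = 1, 4, 16, 55, 184, 592, 1873, 5836, 18016, 55207, …
ICs: h(0) = 1.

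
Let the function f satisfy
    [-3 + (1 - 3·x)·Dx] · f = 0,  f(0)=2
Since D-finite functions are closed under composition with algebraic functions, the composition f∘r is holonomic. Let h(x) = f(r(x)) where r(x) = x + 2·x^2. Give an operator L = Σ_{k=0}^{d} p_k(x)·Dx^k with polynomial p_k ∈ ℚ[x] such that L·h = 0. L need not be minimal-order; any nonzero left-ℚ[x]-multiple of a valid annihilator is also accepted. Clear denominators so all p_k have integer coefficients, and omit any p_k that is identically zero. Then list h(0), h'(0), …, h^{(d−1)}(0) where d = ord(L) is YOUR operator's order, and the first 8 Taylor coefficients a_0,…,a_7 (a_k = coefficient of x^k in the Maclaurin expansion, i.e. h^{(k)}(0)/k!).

f: a_k = 2, 6, 18, 54, 162, 486, 1458, 4374, …
h₀=f(r): pull back L_f along r ⇒ L₀.
L = (3 + 12·x) + (-1 + 3·x + 6·x^2)·Dx  (order 1).
h: a_k = 2, 6, 30, 126, 558, 2430, 10638, 46494, …
ICs: h(0) = 2.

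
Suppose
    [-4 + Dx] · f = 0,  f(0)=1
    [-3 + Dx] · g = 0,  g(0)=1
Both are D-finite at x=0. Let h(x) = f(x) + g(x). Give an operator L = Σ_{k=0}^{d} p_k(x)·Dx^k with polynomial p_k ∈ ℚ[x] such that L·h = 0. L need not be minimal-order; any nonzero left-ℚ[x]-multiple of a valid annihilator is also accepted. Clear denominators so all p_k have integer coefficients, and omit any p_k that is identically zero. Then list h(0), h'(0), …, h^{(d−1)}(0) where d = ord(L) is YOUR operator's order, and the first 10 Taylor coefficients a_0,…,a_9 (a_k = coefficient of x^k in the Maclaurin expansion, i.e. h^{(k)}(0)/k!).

f: a_k = 1, 4, 8, 32/3, 32/3, 128/15, 256/45, 1024/315, 512/315, 2048/2835, …
g: a_k = 1, 3, 9/2, 9/2, 27/8, 81/40, 81/80, 243/560, 729/4480, 243/4480, …
Sum ⇒ L₀ = lclm(L_f,L_g) in ℚ(x)⟨Dx⟩.
L = 12 - 7·Dx + Dx^2  (order 2).
h: a_k = 2, 7, 25/2, 91/6, 337/24, 1267/120, 965/144, 2653/720, 72097/40320, 40261/51840, …
ICs: h(0) = 2, h′(0) = 7.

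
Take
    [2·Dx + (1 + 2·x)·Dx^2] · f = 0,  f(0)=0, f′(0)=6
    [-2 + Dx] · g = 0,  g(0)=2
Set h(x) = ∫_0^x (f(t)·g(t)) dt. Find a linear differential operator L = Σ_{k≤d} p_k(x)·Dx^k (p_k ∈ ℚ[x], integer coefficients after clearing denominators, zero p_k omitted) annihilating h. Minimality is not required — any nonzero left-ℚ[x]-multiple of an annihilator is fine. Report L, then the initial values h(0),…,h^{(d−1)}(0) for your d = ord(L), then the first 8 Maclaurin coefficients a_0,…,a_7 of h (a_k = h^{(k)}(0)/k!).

L = 8·x·Dx + (-2 - 8·x)·Dx^2 + (1 + 2·x)·Dx^3  (order 3).
h: a_k = 0, 0, 6, 4, 4, 0, 12/5, -8/3, …
ICs: h(0) = 0, h′(0) = 0, h′′(0) = 12.

f: a_k = 0, 6, -6, 8, -12, 96/5, -32, 384/7, …
g: a_k = 2, 4, 4, 8/3, 4/3, 8/15, 8/45, 16/315, …
f·g: L₀ = L_f ⊗_s L_g, ord ≤ 2·1.
h=∫h₀ ⇒ L = L₀·Dx.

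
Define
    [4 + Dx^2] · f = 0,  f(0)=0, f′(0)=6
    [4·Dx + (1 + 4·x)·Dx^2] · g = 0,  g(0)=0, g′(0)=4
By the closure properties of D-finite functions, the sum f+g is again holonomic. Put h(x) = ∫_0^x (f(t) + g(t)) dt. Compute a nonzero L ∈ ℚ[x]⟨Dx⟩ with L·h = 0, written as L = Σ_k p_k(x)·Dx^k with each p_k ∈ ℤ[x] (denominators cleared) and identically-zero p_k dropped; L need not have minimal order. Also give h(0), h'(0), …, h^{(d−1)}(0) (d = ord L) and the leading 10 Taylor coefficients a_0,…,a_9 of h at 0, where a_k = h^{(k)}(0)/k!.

f: a_k = 0, 6, 0, -4, 0, 4/5, 0, -8/105, 0, 4/945, …
g: a_k = 0, 4, -8, 64/3, -64, 1024/5, -2048/3, 16384/7, -8192, 262144/9, …
f+g: L₀ = lclm(L_f,L_g), ord ≤ 2+2.
∫: right-multiply L₀ by Dx.
L = (400 + 128·x + 256·x^2)·Dx^2 + (36 + 176·x + 192·x^2 + 256·x^3)·Dx^3 + (100 + 32·x + 64·x^2)·Dx^4 + (9 + 44·x + 48·x^2 + 64·x^3)·Dx^5  (order 5).
h: a_k = 0, 0, 5, -8/3, 13/3, -64/5, 514/15, -2048/21, 30719/105, -8192/9, …
ICs: h(0) = 0, h′(0) = 0, h′′(0) = 10, h′′′(0) = -16, h′′′′(0) = 104.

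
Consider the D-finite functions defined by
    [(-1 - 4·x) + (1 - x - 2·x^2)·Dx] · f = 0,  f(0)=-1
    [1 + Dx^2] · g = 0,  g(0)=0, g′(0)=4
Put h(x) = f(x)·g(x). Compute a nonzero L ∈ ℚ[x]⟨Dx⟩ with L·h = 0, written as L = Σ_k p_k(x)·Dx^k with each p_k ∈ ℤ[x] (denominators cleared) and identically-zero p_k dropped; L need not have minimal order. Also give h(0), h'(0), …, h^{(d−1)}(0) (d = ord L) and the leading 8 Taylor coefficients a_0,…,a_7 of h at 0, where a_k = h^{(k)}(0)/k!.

f: a_k = -1, -1, -3, -5, -11, -21, -43, -85, …
g: a_k = 0, 4, 0, -2/3, 0, 1/30, 0, -1/1260, …
Product ⇒ symmetric product L₀, ord ≤ 2.
L = (3 + x + 2·x^2) + (2 + 8·x)·Dx + (-1 + x + 2·x^2)·Dx^2  (order 2).
h: a_k = 0, -4, -4, -34/3, -58/3, -1261/30, -807/10, -41521/252, …
ICs: h(0) = 0, h′(0) = -4.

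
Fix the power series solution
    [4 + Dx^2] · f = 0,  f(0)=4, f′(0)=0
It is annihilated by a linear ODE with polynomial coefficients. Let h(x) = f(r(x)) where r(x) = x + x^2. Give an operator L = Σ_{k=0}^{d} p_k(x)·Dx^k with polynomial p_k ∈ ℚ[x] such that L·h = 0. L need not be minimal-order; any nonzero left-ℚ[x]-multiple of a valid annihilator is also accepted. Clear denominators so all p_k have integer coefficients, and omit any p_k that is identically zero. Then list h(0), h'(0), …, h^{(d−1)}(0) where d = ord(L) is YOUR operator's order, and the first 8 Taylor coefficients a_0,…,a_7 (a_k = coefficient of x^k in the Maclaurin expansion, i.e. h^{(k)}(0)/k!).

f: a_k = 4, 0, -8, 0, 8/3, 0, -16/45, 0, …
f∘r: x↦r, Dx↦Dx/r' in L_f ⇒ L₀.
L = (4 + 24·x + 48·x^2 + 32·x^3) - 2·Dx + (1 + 2·x)·Dx^2  (order 2).
h: a_k = 4, 0, -8, -16, -16/3, 32/3, 704/45, 128/15, …
ICs: h(0) = 4, h′(0) = 0.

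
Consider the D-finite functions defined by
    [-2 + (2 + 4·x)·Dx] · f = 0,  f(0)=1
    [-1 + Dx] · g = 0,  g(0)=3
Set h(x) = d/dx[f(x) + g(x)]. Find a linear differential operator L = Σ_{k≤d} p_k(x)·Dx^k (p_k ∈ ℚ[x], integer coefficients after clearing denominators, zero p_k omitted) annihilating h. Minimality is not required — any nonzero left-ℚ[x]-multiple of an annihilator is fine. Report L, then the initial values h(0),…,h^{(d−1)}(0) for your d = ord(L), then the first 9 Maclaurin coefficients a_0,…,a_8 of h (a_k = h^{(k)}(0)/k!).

f: a_k = 1, 1, -1/2, 1/2, -5/8, 7/8, -21/16, 33/16, -429/128, …
g: a_k = 3, 3, 3/2, 1/2, 1/8, 1/40, 1/240, 1/1680, 1/13440, …
L₀ := lclm(L_f,L_g); ord L₀ ≤ 1+1.
h₀' ⇒ L via d/dx closure of L₀.
L = (-2 - x) + (1 - 2·x - 2·x^2)·Dx + (1 + 3·x + 2·x^2)·Dx^2  (order 2).
h: a_k = 4, 2, 3, -2, 9/2, -157/20, 1733/120, -11261/420, 168919/3360, …
ICs: h(0) = 4, h′(0) = 2.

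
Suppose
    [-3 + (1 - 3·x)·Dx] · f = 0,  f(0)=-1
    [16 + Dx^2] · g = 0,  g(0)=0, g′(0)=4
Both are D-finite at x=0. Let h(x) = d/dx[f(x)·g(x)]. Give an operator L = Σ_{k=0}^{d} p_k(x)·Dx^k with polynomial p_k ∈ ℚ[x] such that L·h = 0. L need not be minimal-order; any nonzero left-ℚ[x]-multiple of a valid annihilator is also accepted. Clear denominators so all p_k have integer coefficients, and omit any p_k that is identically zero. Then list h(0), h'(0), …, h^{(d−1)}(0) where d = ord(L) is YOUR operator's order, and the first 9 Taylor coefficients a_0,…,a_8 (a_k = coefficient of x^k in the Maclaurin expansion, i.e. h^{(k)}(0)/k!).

L = (-2 - 96·x + 144·x^2) + (-6 + 18·x)·Dx + (1 - 6·x + 9·x^2)·Dx^2  (order 2).
h: a_k = -4, -24, -76, -304, -3548/3, -21288/5, -669548/45, -5356384/105, -54235436/315, …
ICs: h(0) = -4, h′(0) = -24.

f: a_k = -1, -3, -9, -27, -81, -243, -729, -2187, -6561, …
g: a_k = 0, 4, 0, -32/3, 0, 128/15, 0, -1024/315, 0, …
Sym-product of L_f,L_g gives L₀ (≤ ord 2).
h₀' ⇒ L via d/dx closure of L₀.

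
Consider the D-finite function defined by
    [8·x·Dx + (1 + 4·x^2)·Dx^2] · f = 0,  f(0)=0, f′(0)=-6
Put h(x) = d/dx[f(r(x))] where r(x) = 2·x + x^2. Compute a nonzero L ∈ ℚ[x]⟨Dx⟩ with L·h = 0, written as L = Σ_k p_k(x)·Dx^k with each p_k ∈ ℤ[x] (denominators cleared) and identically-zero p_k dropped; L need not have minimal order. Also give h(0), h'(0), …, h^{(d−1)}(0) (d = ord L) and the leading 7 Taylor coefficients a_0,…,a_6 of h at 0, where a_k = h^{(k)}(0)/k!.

f: a_k = 0, -6, 0, 8, 0, -96/5, 0, …
Substitute x→r, Dx→(1/r')Dx; clear ⇒ L₀.
h=h₀': d/dx-closure on L₀ ⇒ L.
L = (-1 + 32·x + 64·x^2 + 48·x^3 + 12·x^4) + (1 + x + 16·x^2 + 32·x^3 + 20·x^4 + 4·x^5)·Dx  (order 1).
h: a_k = -12, -12, 192, 384, -2832, -9168, 38400, …
ICs: h(0) = -12.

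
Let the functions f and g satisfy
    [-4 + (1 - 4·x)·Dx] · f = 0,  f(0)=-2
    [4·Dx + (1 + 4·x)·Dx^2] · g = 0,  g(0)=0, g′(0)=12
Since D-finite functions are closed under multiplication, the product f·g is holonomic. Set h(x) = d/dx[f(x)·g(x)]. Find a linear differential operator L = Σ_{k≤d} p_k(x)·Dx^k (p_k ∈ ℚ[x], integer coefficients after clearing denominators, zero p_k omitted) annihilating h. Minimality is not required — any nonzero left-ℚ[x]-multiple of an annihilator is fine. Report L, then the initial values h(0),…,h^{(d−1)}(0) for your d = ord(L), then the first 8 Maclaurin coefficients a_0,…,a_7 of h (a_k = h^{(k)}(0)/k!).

L = 64 + (4 + 80·x)·Dx + (-1 + 16·x^2)·Dx^2  (order 2).
h: a_k = -24, -96, -960, -3584, -24064, -454656/5, -2613248/5, -69861376/35, …
ICs: h(0) = -24, h′(0) = -96.

f: a_k = -2, -8, -32, -128, -512, -2048, -8192, -32768, …
g: a_k = 0, 12, -24, 64, -192, 3072/5, -2048, 49152/7, …
Product ⇒ symmetric product L₀, ord ≤ 2.
h=h₀': d/dx-closure on L₀ ⇒ L.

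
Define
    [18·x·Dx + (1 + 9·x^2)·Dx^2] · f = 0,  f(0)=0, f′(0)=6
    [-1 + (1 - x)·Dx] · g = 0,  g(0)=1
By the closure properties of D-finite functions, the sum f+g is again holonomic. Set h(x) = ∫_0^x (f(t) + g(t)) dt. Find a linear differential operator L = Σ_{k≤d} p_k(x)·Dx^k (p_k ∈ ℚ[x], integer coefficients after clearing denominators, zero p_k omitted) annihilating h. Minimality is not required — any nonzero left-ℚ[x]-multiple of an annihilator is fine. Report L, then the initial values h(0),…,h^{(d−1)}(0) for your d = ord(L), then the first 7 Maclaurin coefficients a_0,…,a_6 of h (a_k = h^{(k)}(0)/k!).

f: a_k = 0, 6, 0, -18, 0, 486/5, 0, …
g: a_k = 1, 1, 1, 1, 1, 1, 1, …
h₀=f+g: left-lcm gives L₀, ord ≤ 3.
Integrate: L := L₀·Dx.
L = (18 - 72·x - 486·x^2)·Dx^2 + (-12 + 18·x + 180·x^2 - 486·x^3)·Dx^3 + (1 + 8·x + 72·x^3 - 81·x^4)·Dx^4  (order 4).
h: a_k = 0, 1, 7/2, 1/3, -17/4, 1/5, 491/30, …
ICs: h(0) = 0, h′(0) = 1, h′′(0) = 7, h′′′(0) = 2.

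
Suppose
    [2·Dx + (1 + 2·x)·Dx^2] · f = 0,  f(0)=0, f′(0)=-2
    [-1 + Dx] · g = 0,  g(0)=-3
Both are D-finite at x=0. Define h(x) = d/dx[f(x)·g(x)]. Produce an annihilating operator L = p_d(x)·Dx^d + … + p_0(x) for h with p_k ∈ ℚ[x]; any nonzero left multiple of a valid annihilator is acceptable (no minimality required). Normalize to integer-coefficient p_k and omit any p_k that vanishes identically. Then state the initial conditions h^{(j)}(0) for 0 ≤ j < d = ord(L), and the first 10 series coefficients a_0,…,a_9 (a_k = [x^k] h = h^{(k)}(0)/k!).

f: a_k = 0, -2, 2, -8/3, 4, -32/5, 32/3, -128/7, 32, -512/9, …
g: a_k = -3, -3, -3/2, -1/2, -1/8, -1/40, -1/240, -1/1680, -1/13440, -1/120960, …
Sym-product of L_f,L_g gives L₀ (≤ ord 2).
Differentiate: ansatz ord ≤ ord L₀ ⇒ L.
L = (5 - 4·x + 4·x^2) + (-4 + 4·x - 8·x^2)·Dx + (-1 + 4·x^2)·Dx^2  (order 2).
h: a_k = 6, 0, 15, -24, 209/4, -106, 25829/120, -6526/15, 393007/448, -6674687/3780, …
ICs: h(0) = 6, h′(0) = 0.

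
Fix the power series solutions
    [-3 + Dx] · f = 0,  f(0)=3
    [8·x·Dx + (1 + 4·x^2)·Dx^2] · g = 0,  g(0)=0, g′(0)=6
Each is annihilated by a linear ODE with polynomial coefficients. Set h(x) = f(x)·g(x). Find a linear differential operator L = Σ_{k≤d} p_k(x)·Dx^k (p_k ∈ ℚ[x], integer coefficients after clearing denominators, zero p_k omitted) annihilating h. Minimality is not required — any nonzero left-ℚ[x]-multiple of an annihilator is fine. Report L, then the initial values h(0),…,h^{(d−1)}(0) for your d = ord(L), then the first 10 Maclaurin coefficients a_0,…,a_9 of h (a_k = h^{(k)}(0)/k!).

f: a_k = 3, 9, 27/2, 27/2, 81/8, 243/40, 243/80, 729/560, 2187/4480, 729/4480, …
g: a_k = 0, 6, 0, -8, 0, 96/5, 0, -384/7, 0, 512/3, …
L₀ := L_f ⊗_s L_g (sym. prod.), ord ≤ 2.
L = (9 - 24·x + 36·x^2) + (-6 + 8·x - 24·x^2)·Dx + (1 + 4·x^2)·Dx^2  (order 2).
h: a_k = 0, 18, 54, 57, 9, 207/20, 405/4, 8919/280, -15417/56, -24883/448, …
ICs: h(0) = 0, h′(0) = 18.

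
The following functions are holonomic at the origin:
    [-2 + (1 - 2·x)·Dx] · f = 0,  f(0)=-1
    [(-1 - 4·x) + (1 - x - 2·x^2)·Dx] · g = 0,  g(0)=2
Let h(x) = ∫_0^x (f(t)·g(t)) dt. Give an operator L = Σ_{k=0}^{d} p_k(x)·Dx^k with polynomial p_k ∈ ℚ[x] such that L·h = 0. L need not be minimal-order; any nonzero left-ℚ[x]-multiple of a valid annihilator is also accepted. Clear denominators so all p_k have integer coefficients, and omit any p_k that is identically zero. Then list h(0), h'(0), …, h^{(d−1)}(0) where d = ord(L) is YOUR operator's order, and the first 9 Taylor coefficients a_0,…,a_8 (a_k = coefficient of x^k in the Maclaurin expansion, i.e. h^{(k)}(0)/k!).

f: a_k = -1, -2, -4, -8, -16, -32, -64, -128, -256, …
g: a_k = 2, 2, 6, 10, 22, 42, 86, 170, 342, …
f·g: L₀ = L_f ⊗_s L_g, ord ≤ 1·1.
Integrate: L := L₀·Dx.
L = (3 + 6·x)·Dx + (-1 + x + 2·x^2)·Dx^2  (order 2).
h: a_k = 0, -2, -3, -6, -23/2, -114/5, -45, -626/7, -711/4, …
ICs: h(0) = 0, h′(0) = -2.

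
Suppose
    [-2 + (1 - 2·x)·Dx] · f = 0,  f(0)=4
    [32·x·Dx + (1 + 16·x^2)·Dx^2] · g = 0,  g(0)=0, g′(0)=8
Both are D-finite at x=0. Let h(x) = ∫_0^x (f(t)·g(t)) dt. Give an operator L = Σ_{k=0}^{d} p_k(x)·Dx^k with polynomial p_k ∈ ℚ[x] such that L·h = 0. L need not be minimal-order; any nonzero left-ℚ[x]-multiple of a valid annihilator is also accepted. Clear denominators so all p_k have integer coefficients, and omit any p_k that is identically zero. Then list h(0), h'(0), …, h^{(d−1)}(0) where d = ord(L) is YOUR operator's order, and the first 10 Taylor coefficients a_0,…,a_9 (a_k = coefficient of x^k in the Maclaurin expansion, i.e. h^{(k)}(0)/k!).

f: a_k = 4, 8, 16, 32, 64, 128, 256, 512, 1024, 2048, …
g: a_k = 0, 8, 0, -128/3, 0, 2048/5, 0, -32768/7, 0, 524288/9, …
L₀ := L_f ⊗_s L_g (sym. prod.), ord ≤ 2.
Integrate: L := L₀·Dx.
L = 64·x·Dx + (4 - 32·x + 128·x^2)·Dx^2 + (-1 + 2·x - 16·x^2 + 32·x^3)·Dx^3  (order 3).
h: a_k = 0, 0, 16, 64/3, -32/3, -256/15, 11008/45, 44032/105, -168704/105, -2699264/945, …
ICs: h(0) = 0, h′(0) = 0, h′′(0) = 32.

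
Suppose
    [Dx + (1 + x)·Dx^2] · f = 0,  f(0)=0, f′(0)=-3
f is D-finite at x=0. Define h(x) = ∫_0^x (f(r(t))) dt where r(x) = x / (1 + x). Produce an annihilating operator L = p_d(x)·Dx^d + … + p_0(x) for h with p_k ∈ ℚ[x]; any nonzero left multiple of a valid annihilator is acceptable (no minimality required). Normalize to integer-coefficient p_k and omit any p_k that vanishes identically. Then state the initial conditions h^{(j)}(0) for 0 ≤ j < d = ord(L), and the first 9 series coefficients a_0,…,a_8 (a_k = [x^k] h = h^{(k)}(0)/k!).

f: a_k = 0, -3, 3/2, -1, 3/4, -3/5, 1/2, -3/7, 3/8, …
L₀ from L_f via x↦r, Dx↦r'^{-1}Dx.
h=∫h₀ ⇒ L = L₀·Dx.
L = (3 + 4·x)·Dx^2 + (1 + 3·x + 2·x^2)·Dx^3  (order 3).
h: a_k = 0, 0, -3/2, 3/2, -7/4, 9/4, -31/10, 9/2, -381/56, …
ICs: h(0) = 0, h′(0) = 0, h′′(0) = -3.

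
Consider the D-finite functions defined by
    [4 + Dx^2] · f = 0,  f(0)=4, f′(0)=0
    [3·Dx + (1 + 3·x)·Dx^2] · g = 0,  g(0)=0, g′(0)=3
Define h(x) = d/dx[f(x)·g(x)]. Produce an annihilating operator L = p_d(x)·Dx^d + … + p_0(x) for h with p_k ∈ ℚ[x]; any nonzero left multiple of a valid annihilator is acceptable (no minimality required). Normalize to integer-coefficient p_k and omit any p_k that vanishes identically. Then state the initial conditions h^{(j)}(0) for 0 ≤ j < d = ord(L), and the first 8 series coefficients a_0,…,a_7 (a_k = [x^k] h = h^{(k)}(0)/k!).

f: a_k = 4, 0, -8, 0, 8/3, 0, -16/45, 0, …
g: a_k = 0, 3, -9/2, 9, -81/4, 243/5, -243/2, 2187/7, …
Sym-product of L_f,L_g gives L₀ (≤ ord 4).
h=h₀': d/dx-closure on L₀ ⇒ L.
L = (-21880 - 49536·x - 195264·x^2 - 252288·x^3 + 225504·x^4 + 746496·x^5 + 373248·x^6) + (-9384 - 44856·x - 47520·x^2 + 90720·x^3 + 311040·x^4 + 186624·x^5)·Dx + (-6026 - 16344·x - 53892·x^2 - 32832·x^3 + 182736·x^4 + 373248·x^5 + 186624·x^6)·Dx^2 + (-2346 - 11214·x - 11880·x^2 + 22680·x^3 + 77760·x^4 + 46656·x^5)·Dx^3 + (-139 - 990·x - 1269·x^2 + 7560·x^3 + 31590·x^4 + 46656·x^5 + 23328·x^6)·Dx^4  (order 4).
h: a_k = 12, -36, 36, -180, 652, -2016, 92804/15, -94436/5, …
ICs: h(0) = 12, h′(0) = -36, h′′(0) = 72, h′′′(0) = -1080.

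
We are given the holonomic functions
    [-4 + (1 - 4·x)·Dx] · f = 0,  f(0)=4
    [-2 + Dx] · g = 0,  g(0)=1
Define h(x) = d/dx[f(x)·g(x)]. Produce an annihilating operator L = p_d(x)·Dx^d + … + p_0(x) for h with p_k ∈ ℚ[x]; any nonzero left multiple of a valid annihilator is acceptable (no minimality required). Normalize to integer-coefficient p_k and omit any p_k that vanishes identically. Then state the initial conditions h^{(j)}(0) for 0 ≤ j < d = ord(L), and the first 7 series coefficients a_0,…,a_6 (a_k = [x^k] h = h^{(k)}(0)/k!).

L = (26 - 48·x + 32·x^2) + (-3 + 16·x - 16·x^2)·Dx  (order 1).
h: a_k = 24, 208, 1264, 6752, 101296/3, 2431136/15, 11345312/15, …
ICs: h(0) = 24.

f: a_k = 4, 16, 64, 256, 1024, 4096, 16384, …
g: a_k = 1, 2, 2, 4/3, 2/3, 4/15, 4/45, …
Product ⇒ symmetric product L₀, ord ≤ 1.
h₀' ⇒ L via d/dx closure of L₀.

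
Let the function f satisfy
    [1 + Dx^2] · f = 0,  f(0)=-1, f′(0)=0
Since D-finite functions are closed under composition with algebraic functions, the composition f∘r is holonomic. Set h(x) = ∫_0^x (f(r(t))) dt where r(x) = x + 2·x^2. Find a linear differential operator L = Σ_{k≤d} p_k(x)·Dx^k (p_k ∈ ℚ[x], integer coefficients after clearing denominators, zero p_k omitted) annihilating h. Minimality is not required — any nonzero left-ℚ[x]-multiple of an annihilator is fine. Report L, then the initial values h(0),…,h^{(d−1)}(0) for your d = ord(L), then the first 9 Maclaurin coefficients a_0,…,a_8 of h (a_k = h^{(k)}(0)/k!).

L = (1 + 12·x + 48·x^2 + 64·x^3)·Dx - 4·Dx^2 + (1 + 4·x)·Dx^3  (order 3).
h: a_k = 0, -1, 0, 1/6, 1/2, 47/120, -1/18, -719/5040, -79/480, …
ICs: h(0) = 0, h′(0) = -1, h′′(0) = 0.

f: a_k = -1, 0, 1/2, 0, -1/24, 0, 1/720, 0, -1/40320, …
Change of var in L_f (x↦r) gives L₀.
h=∫h₀ ⇒ L = L₀·Dx.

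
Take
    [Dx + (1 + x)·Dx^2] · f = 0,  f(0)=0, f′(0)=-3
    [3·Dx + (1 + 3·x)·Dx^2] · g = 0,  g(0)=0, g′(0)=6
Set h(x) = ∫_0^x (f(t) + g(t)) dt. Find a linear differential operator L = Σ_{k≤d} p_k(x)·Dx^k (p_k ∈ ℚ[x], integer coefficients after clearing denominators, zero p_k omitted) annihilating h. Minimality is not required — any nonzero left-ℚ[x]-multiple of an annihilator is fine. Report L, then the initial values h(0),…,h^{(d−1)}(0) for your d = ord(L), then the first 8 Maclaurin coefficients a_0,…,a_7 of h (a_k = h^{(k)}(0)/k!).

L = 6·Dx^2 + (8 + 12·x)·Dx^3 + (1 + 4·x + 3·x^2)·Dx^4  (order 4).
h: a_k = 0, 0, 3/2, -5/2, 17/4, -159/20, 161/10, -485/14, …
ICs: h(0) = 0, h′(0) = 0, h′′(0) = 3, h′′′(0) = -15.

f: a_k = 0, -3, 3/2, -1, 3/4, -3/5, 1/2, -3/7, …
g: a_k = 0, 6, -9, 18, -81/2, 486/5, -243, 4374/7, …
Sum ⇒ L₀ = lclm(L_f,L_g) in ℚ(x)⟨Dx⟩.
h=∫₀ˣh₀: take L = L₀·Dx.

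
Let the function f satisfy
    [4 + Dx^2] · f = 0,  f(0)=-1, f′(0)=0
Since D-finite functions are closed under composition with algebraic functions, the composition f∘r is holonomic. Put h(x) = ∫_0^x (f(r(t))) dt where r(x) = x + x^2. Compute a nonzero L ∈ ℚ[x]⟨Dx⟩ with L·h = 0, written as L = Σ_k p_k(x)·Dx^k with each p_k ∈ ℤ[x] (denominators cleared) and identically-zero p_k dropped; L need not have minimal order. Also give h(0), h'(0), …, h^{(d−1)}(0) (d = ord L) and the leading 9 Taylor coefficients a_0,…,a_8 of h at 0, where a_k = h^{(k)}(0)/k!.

f: a_k = -1, 0, 2, 0, -2/3, 0, 4/45, 0, -2/315, …
h₀=f(r): pull back L_f along r ⇒ L₀.
h=∫h₀ ⇒ L = L₀·Dx.
L = (4 + 24·x + 48·x^2 + 32·x^3)·Dx - 2·Dx^2 + (1 + 2·x)·Dx^3  (order 3).
h: a_k = 0, -1, 0, 2/3, 1, 4/15, -4/9, -176/315, -4/15, …
ICs: h(0) = 0, h′(0) = -1, h′′(0) = 0.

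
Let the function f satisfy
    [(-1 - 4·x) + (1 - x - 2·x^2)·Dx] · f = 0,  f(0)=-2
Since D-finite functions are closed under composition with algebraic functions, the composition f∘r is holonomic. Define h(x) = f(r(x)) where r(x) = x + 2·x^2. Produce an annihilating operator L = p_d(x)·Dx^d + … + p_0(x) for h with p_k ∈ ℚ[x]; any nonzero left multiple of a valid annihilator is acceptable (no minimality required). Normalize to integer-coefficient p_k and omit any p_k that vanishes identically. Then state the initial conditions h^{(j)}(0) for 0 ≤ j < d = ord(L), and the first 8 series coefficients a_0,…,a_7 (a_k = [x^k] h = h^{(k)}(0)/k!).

L = (1 + 8·x + 24·x^2 + 32·x^3) + (-1 + x + 4·x^2 + 8·x^3 + 8·x^4)·Dx  (order 1).
h: a_k = -2, -2, -10, -34, -106, -338, -1114, -3586, …
ICs: h(0) = -2.

f: a_k = -2, -2, -6, -10, -22, -42, -86, -170, …
f∘r: x↦r, Dx↦Dx/r' in L_f ⇒ L₀.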